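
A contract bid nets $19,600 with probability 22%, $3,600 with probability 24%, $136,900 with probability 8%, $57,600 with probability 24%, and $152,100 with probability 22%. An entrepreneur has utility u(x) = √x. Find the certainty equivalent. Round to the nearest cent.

E[u] = 0.22·√19600 + 0.24·√3600 + 0.08·√136900 + 0.24·√57600 + 0.22·√152100 = 0.22·140 + 0.24·60 + 0.08·370 + 0.24·240 + 0.22·390 = 218.2
CE = (218.2)² = 47611.24

$47,611.24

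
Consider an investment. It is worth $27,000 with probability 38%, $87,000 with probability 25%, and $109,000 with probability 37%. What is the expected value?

EV = 0.38 × 27000 + 0.25 × 87000 + 0.37 × 109000 = 10260 + 21750 + 40330 = 72340

$72,340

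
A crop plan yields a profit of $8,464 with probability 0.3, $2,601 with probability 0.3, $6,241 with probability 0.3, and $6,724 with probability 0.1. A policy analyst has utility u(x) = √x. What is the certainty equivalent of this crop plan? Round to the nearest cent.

$5,595.04

E[u] = 0.3·√8464 + 0.3·√2601 + 0.3·√6241 + 0.1·√6724 = 0.3·92 + 0.3·51 + 0.3·79 + 0.1·82 = 74.8
CE = (74.8)² = 5595.04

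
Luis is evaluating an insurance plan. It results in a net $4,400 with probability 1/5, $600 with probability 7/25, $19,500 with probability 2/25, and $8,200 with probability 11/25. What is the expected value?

$6,216

EV = 1/5 × 4400 + 7/25 × 600 + 2/25 × 19500 + 11/25 × 8200 = 880 + 168 + 1560 + 3608 = 6216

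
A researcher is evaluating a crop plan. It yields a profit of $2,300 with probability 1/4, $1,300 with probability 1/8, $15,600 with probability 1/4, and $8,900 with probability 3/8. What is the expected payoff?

EV = 1/4 × 2300 + 1/8 × 1300 + 1/4 × 15600 + 3/8 × 8900 = 575 + 162.5 + 3900 + 3337.5 = 7975

$7,975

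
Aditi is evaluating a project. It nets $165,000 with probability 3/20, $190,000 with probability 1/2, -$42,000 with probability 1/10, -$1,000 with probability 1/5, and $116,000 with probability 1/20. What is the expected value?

$121,150

EV = 3/20 × 165000 + 1/2 × 190000 + 1/10 × (-42000) + 1/5 × (-1000) + 1/20 × 116000 = 24750 + 95000 − 4200 − 200 + 5800 = 121150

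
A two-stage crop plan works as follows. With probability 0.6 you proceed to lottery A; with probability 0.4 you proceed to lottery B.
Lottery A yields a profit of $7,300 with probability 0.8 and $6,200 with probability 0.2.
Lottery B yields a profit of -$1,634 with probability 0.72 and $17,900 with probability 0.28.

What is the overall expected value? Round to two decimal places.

$5,782.21

EV(A) = 0.8 × 7300 + 0.2 × 6200 = 5840 + 1240 = 7080
EV(B) = 0.72 × (-1634) + 0.28 × 17900 = -1176.48 + 5012 = 3835.52
Overall = 0.6 × 7080 + 0.4 × 3835.52 = 4248 + 1534.208 = 5782.208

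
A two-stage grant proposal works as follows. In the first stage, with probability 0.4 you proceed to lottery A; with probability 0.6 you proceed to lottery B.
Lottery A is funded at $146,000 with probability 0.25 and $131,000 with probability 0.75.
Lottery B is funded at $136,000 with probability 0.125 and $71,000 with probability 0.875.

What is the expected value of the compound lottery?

$101,375

EV(A) = 0.25 × 146000 + 0.75 × 131000 = 36500 + 98250 = 134750
EV(B) = 0.125 × 136000 + 0.875 × 71000 = 17000 + 62125 = 79125
Overall = 0.4 × 134750 + 0.6 × 79125 = 53900 + 47475 = 101375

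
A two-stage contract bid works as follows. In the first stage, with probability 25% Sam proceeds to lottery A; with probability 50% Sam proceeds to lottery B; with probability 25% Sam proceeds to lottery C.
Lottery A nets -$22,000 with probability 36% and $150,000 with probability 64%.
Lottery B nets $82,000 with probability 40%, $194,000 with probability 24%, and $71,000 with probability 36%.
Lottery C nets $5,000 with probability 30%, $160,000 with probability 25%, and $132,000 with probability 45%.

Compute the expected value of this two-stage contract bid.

$99,705

EV(A) = 0.36 × (-22000) + 0.64 × 150000 = -7920 + 96000 = 88080
EV(B) = 0.4 × 82000 + 0.24 × 194000 + 0.36 × 71000 = 32800 + 46560 + 25560 = 104920
EV(C) = 0.3 × 5000 + 0.25 × 160000 + 0.45 × 132000 = 1500 + 40000 + 59400 = 100900
Overall = 0.25 × 88080 + 0.5 × 104920 + 0.25 × 100900 = 22020 + 52460 + 25225 = 99705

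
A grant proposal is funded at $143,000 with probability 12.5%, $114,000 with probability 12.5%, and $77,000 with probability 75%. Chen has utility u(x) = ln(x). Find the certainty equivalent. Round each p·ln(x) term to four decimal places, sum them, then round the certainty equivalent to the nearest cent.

$87,378.10

E[u] = 0.125·ln(143000) + 0.125·ln(114000) + 0.75·ln(77000) = 1.4838 + 1.4555 + 8.4387 = 11.3780
CE = e^11.3780 ≈ 87378.10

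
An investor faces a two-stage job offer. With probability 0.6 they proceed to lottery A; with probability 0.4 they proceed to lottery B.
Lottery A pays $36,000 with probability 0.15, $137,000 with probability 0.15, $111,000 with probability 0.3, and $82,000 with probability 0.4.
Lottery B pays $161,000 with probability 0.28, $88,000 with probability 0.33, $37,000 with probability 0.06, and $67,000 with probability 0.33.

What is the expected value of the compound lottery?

EV(A) = 0.15 × 36000 + 0.15 × 137000 + 0.3 × 111000 + 0.4 × 82000 = 5400 + 20550 + 33300 + 32800 = 92050
EV(B) = 0.28 × 161000 + 0.33 × 88000 + 0.06 × 37000 + 0.33 × 67000 = 45080 + 29040 + 2220 + 22110 = 98450
Overall = 0.6 × 92050 + 0.4 × 98450 = 55230 + 39380 = 94610

$94,610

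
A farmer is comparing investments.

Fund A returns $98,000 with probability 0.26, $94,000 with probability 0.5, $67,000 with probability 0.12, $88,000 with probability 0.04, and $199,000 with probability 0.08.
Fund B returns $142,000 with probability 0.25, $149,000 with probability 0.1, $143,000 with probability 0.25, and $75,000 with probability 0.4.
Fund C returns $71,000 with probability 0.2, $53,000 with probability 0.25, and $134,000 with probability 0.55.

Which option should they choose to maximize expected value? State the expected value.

Fund B ($116,150)

Fund A = 0.26 × 98000 + 0.5 × 94000 + 0.12 × 67000 + 0.04 × 88000 + 0.08 × 199000 = 25480 + 47000 + 8040 + 3520 + 15920 = 99960
Fund B = 0.25 × 142000 + 0.1 × 149000 + 0.25 × 143000 + 0.4 × 75000 = 35500 + 14900 + 35750 + 30000 = 116150
Fund C = 0.2 × 71000 + 0.25 × 53000 + 0.55 × 134000 = 14200 + 13250 + 73700 = 101150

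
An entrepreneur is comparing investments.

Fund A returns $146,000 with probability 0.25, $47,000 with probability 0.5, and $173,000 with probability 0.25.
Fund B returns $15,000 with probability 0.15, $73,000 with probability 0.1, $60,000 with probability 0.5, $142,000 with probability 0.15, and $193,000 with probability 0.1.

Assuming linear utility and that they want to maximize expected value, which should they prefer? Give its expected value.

Fund A ($103,250)

Fund A = 0.25 × 146000 + 0.5 × 47000 + 0.25 × 173000 = 36500 + 23500 + 43250 = 103250
Fund B = 0.15 × 15000 + 0.1 × 73000 + 0.5 × 60000 + 0.15 × 142000 + 0.1 × 193000 = 2250 + 7300 + 30000 + 21300 + 19300 = 80150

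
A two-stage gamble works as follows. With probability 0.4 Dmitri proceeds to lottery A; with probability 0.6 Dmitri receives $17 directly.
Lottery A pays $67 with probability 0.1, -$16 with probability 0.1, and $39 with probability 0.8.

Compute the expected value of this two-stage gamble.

EV(A) = 0.1 × 67 + 0.1 × (-16) + 0.8 × 39 = 6.7 − 1.6 + 31.2 = 36.3
Branch B: 17 (certain)
Overall = 0.4 × 36.3 + 0.6 × 17 = 14.52 + 10.2 = 24.72

$24.72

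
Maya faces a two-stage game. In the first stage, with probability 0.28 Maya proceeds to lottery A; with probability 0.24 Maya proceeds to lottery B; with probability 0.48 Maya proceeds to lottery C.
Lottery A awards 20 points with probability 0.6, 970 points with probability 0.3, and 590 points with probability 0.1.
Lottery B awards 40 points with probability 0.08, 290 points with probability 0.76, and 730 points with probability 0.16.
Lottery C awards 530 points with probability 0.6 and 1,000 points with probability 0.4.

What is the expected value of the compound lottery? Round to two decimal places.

EV(A) = 0.6 × 20 + 0.3 × 970 + 0.1 × 590 = 12 + 291 + 59 = 362
EV(B) = 0.08 × 40 + 0.76 × 290 + 0.16 × 730 = 3.2 + 220.4 + 116.8 = 340.4
EV(C) = 0.6 × 530 + 0.4 × 1000 = 318 + 400 = 718
Overall = 0.28 × 362 + 0.24 × 340.4 + 0.48 × 718 = 101.36 + 81.696 + 344.64 = 527.696

527.70 points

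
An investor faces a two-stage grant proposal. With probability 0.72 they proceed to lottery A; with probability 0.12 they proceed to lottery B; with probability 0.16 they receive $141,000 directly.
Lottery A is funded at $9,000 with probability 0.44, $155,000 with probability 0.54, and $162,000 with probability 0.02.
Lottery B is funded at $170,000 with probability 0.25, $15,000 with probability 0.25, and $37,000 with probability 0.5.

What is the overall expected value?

EV(A) = 0.44 × 9000 + 0.54 × 155000 + 0.02 × 162000 = 3960 + 83700 + 3240 = 90900
EV(B) = 0.25 × 170000 + 0.25 × 15000 + 0.5 × 37000 = 42500 + 3750 + 18500 = 64750
Branch C: 141000 (certain)
Overall = 0.72 × 90900 + 0.12 × 64750 + 0.16 × 141000 = 65448 + 7770 + 22560 = 95778

$95,778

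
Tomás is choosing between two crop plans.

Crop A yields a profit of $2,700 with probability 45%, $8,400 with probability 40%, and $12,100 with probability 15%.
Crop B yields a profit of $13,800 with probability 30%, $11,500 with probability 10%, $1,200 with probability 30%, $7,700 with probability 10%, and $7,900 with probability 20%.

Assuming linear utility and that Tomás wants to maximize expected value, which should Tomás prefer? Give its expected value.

Crop B ($8,000)

Crop A = 0.45 × 2700 + 0.4 × 8400 + 0.15 × 12100 = 1215 + 3360 + 1815 = 6390
Crop B = 0.3 × 13800 + 0.1 × 11500 + 0.3 × 1200 + 0.1 × 7700 + 0.2 × 7900 = 4140 + 1150 + 360 + 770 + 1580 = 8000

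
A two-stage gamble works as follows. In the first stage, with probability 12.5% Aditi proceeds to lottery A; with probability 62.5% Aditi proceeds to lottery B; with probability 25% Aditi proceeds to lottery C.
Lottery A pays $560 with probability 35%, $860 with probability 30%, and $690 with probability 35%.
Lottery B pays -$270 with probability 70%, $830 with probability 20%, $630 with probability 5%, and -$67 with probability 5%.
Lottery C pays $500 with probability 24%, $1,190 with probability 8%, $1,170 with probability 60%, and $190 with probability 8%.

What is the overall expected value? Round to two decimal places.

EV(A) = 0.35 × 560 + 0.3 × 860 + 0.35 × 690 = 196 + 258 + 241.5 = 695.5
EV(B) = 0.7 × (-270) + 0.2 × 830 + 0.05 × 630 + 0.05 × (-67) = -189 + 166 + 31.5 − 3.35 = 5.15
EV(C) = 0.24 × 500 + 0.08 × 1190 + 0.6 × 1170 + 0.08 × 190 = 120 + 95.2 + 702 + 15.2 = 932.4
Overall = 0.125 × 695.5 + 0.625 × 5.15 + 0.25 × 932.4 = 86.9375 + 3.21875 + 233.1 = 323.25625

$323.26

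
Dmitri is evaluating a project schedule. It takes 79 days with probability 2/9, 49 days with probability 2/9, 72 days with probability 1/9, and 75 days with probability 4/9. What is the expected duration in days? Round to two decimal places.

69.78 days

EV = 2/9 × 79 + 2/9 × 49 + 1/9 × 72 + 4/9 × 75 = 17.5556 + 10.8889 + 8 + 33.3333 = 69.7778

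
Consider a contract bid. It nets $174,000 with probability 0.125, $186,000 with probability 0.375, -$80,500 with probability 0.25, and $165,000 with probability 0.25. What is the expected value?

$112,625

EV = 0.125 × 174000 + 0.375 × 186000 + 0.25 × (-80500) + 0.25 × 165000 = 21750 + 69750 − 20125 + 41250 = 112625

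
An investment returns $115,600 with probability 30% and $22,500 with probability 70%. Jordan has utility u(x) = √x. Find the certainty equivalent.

$42,849

E[u] = 0.3·√115600 + 0.7·√22500 = 0.3·340 + 0.7·150 = 207
CE = (207)² = 42849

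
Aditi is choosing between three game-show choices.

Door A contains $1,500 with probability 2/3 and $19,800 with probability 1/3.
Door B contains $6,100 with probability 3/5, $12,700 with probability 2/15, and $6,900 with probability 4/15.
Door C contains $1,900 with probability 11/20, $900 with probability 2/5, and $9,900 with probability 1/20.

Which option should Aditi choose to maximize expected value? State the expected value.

Door A ($7,600)

Door A = 2/3 × 1500 + 1/3 × 19800 = 1000 + 6600 = 7600
Door B = 3/5 × 6100 + 2/15 × 12700 + 4/15 × 6900 = 3660 + 1693.3333 + 1840 = 7193.3333
Door C = 11/20 × 1900 + 2/5 × 900 + 1/20 × 9900 = 1045 + 360 + 495 = 1900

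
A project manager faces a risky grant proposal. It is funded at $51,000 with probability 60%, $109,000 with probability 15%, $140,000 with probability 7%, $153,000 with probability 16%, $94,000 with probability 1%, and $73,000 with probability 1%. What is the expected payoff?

$82,900

EV = 0.6 × 51000 + 0.15 × 109000 + 0.07 × 140000 + 0.16 × 153000 + 0.01 × 94000 + 0.01 × 73000 = 30600 + 16350 + 9800 + 24480 + 940 + 730 = 82900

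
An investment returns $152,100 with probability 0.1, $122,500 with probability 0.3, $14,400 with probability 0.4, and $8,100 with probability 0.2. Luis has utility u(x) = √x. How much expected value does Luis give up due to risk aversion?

E[u] = 0.1·√152100 + 0.3·√122500 + 0.4·√14400 + 0.2·√8100 = 0.1·390 + 0.3·350 + 0.4·120 + 0.2·90 = 210
CE = (210)² = 44100
Risk premium = EV − CE = 59340 − 44100 = 15240

$15,240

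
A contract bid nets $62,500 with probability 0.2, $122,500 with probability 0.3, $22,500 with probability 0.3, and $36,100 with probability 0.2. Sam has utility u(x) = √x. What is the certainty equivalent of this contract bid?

E[u] = 0.2·√62500 + 0.3·√122500 + 0.3·√22500 + 0.2·√36100 = 0.2·250 + 0.3·350 + 0.3·150 + 0.2·190 = 238
CE = (238)² = 56644

$56,644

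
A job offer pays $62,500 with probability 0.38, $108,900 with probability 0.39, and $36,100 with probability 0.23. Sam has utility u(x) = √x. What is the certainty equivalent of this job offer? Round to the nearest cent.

E[u] = 0.38·√62500 + 0.39·√108900 + 0.23·√36100 = 0.38·250 + 0.39·330 + 0.23·190 = 267.4
CE = (267.4)² = 71502.76

$71,502.76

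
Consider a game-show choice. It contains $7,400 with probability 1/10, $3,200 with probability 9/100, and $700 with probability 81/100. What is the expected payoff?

$1,595

EV = 1/10 × 7400 + 9/100 × 3200 + 81/100 × 700 = 740 + 288 + 567 = 1595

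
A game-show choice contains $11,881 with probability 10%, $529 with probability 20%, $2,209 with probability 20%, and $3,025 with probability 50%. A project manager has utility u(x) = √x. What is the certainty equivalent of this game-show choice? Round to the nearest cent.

$2,745.76

E[u] = 0.1·√11881 + 0.2·√529 + 0.2·√2209 + 0.5·√3025 = 0.1·109 + 0.2·23 + 0.2·47 + 0.5·55 = 52.4
CE = (52.4)² = 2745.76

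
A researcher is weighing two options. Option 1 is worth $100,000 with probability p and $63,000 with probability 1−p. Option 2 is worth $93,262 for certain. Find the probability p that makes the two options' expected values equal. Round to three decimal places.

p = 0.818

p·100000 + (1−p)·63000 = 93262
37000p + 63000 = 93262
p = (93262 − 63000) / 37000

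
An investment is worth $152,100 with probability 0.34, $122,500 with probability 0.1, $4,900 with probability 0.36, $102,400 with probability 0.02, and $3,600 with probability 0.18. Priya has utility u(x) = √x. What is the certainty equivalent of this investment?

$44,100

E[u] = 0.34·√152100 + 0.1·√122500 + 0.36·√4900 + 0.02·√102400 + 0.18·√3600 = 0.34·390 + 0.1·350 + 0.36·70 + 0.02·320 + 0.18·60 = 210
CE = (210)² = 44100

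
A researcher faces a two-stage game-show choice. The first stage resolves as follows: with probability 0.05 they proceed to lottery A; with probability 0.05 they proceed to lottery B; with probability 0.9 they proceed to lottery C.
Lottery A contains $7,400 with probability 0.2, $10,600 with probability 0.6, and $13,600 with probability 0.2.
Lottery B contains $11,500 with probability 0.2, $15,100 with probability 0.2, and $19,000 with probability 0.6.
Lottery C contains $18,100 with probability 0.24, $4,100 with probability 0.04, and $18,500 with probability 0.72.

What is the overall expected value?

EV(A) = 0.2 × 7400 + 0.6 × 10600 + 0.2 × 13600 = 1480 + 6360 + 2720 = 10560
EV(B) = 0.2 × 11500 + 0.2 × 15100 + 0.6 × 19000 = 2300 + 3020 + 11400 = 16720
EV(C) = 0.24 × 18100 + 0.04 × 4100 + 0.72 × 18500 = 4344 + 164 + 13320 = 17828
Overall = 0.05 × 10560 + 0.05 × 16720 + 0.9 × 17828 = 528 + 836 + 16045.2 = 17409.2

$17,409.20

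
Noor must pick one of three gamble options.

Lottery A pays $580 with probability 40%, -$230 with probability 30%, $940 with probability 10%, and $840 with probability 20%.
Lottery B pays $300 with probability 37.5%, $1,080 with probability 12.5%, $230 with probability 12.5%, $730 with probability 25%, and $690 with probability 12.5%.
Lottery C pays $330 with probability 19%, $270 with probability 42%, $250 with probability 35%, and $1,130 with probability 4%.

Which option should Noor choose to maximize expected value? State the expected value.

Lottery A = 0.4 × 580 + 0.3 × (-230) + 0.1 × 940 + 0.2 × 840 = 232 − 69 + 94 + 168 = 425
Lottery B = 0.375 × 300 + 0.125 × 1080 + 0.125 × 230 + 0.25 × 730 + 0.125 × 690 = 112.5 + 135 + 28.75 + 182.5 + 86.25 = 545
Lottery C = 0.19 × 330 + 0.42 × 270 + 0.35 × 250 + 0.04 × 1130 = 62.7 + 113.4 + 87.5 + 45.2 = 308.8

Lottery B ($545)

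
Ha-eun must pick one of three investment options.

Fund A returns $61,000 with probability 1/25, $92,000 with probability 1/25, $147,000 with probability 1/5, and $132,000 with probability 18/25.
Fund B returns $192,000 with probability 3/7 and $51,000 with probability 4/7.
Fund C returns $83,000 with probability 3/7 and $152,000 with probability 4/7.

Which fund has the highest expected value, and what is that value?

Fund A = 1/25 × 61000 + 1/25 × 92000 + 1/5 × 147000 + 18/25 × 132000 = 2440 + 3680 + 29400 + 95040 = 130560
Fund B = 3/7 × 192000 + 4/7 × 51000 = 82285.7143 + 29142.8571 = 111428.5714
Fund C = 3/7 × 83000 + 4/7 × 152000 = 35571.4286 + 86857.1429 = 122428.5714

Fund A ($130,560)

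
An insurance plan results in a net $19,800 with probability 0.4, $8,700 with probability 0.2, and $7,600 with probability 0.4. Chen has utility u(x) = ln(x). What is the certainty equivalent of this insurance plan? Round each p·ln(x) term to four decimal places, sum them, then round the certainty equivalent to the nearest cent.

E[u] = 0.4·ln(19800) + 0.2·ln(8700) + 0.4·ln(7600) = 3.9574 + 1.8142 + 3.5744 = 9.3460
CE = e^9.3460 ≈ 11452.92

$11,452.92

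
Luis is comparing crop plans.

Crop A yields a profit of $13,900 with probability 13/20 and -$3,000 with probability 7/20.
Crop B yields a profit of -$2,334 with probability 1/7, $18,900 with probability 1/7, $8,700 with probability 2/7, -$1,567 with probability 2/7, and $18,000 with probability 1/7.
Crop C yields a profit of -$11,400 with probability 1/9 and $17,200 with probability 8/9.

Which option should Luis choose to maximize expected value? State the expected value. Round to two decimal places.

Crop C ($14,022.22)

Crop A = 13/20 × 13900 + 7/20 × (-3000) = 9035 − 1050 = 7985
Crop B = 1/7 × (-2334) + 1/7 × 18900 + 2/7 × 8700 + 2/7 × (-1567) + 1/7 × 18000 = -333.4286 + 2700 + 2485.7143 − 447.7143 + 2571.4286 = 6976
Crop C = 1/9 × (-11400) + 8/9 × 17200 = -1266.6667 + 15288.8889 = 14022.2222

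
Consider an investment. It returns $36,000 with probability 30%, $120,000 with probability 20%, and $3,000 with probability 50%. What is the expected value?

$36,300

EV = 0.3 × 36000 + 0.2 × 120000 + 0.5 × 3000 = 10800 + 24000 + 1500 = 36300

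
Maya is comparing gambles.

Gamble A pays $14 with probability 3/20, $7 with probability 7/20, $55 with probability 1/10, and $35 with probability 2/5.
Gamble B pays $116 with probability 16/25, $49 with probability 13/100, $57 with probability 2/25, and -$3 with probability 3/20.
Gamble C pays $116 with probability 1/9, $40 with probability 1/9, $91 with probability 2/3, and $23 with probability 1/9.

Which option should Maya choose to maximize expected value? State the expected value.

Gamble A = 3/20 × 14 + 7/20 × 7 + 1/10 × 55 + 2/5 × 35 = 2.1 + 2.45 + 5.5 + 14 = 24.05
Gamble B = 16/25 × 116 + 13/100 × 49 + 2/25 × 57 + 3/20 × (-3) = 74.24 + 6.37 + 4.56 − 0.45 = 84.72
Gamble C = 1/9 × 116 + 1/9 × 40 + 2/3 × 91 + 1/9 × 23 = 12.8889 + 4.4444 + 60.6667 + 2.5556 = 80.5556

Gamble B ($84.72)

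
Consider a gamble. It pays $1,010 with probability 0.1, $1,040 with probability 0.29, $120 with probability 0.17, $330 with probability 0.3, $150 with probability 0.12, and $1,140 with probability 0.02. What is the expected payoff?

EV = 0.1 × 1010 + 0.29 × 1040 + 0.17 × 120 + 0.3 × 330 + 0.12 × 150 + 0.02 × 1140 = 101 + 301.6 + 20.4 + 99 + 18 + 22.8 = 562.8

$562.80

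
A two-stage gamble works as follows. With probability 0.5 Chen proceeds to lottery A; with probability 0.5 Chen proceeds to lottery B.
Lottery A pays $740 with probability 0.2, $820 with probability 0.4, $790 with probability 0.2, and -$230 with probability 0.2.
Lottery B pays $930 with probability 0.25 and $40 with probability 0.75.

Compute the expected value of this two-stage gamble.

$425.25

EV(A) = 0.2 × 740 + 0.4 × 820 + 0.2 × 790 + 0.2 × (-230) = 148 + 328 + 158 − 46 = 588
EV(B) = 0.25 × 930 + 0.75 × 40 = 232.5 + 30 = 262.5
Overall = 0.5 × 588 + 0.5 × 262.5 = 294 + 131.25 = 425.25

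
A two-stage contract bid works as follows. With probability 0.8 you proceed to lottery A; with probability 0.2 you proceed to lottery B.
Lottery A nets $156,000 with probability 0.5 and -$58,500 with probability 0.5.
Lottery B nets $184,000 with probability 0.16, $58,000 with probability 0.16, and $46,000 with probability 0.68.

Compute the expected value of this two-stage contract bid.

EV(A) = 0.5 × 156000 + 0.5 × (-58500) = 78000 − 29250 = 48750
EV(B) = 0.16 × 184000 + 0.16 × 58000 + 0.68 × 46000 = 29440 + 9280 + 31280 = 70000
Overall = 0.8 × 48750 + 0.2 × 70000 = 39000 + 14000 = 53000

$53,000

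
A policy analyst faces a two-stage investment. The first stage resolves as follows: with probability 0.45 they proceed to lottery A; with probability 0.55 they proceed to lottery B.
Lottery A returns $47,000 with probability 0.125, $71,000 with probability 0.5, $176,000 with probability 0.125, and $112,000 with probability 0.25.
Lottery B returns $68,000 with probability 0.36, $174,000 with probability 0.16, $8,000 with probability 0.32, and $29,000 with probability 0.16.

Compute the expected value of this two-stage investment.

EV(A) = 0.125 × 47000 + 0.5 × 71000 + 0.125 × 176000 + 0.25 × 112000 = 5875 + 35500 + 22000 + 28000 = 91375
EV(B) = 0.36 × 68000 + 0.16 × 174000 + 0.32 × 8000 + 0.16 × 29000 = 24480 + 27840 + 2560 + 4640 = 59520
Overall = 0.45 × 91375 + 0.55 × 59520 = 41118.75 + 32736 = 73854.75

$73,854.75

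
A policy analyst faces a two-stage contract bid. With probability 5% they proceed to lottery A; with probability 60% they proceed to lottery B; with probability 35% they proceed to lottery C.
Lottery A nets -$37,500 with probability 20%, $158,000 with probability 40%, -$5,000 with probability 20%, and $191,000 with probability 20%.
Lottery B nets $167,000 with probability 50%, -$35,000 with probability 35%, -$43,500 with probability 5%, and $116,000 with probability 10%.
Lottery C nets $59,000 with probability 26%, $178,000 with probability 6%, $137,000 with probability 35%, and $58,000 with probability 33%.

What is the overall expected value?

$85,638.50

EV(A) = 0.2 × (-37500) + 0.4 × 158000 + 0.2 × (-5000) + 0.2 × 191000 = -7500 + 63200 − 1000 + 38200 = 92900
EV(B) = 0.5 × 167000 + 0.35 × (-35000) + 0.05 × (-43500) + 0.1 × 116000 = 83500 − 12250 − 2175 + 11600 = 80675
EV(C) = 0.26 × 59000 + 0.06 × 178000 + 0.35 × 137000 + 0.33 × 58000 = 15340 + 10680 + 47950 + 19140 = 93110
Overall = 0.05 × 92900 + 0.6 × 80675 + 0.35 × 93110 = 4645 + 48405 + 32588.5 = 85638.5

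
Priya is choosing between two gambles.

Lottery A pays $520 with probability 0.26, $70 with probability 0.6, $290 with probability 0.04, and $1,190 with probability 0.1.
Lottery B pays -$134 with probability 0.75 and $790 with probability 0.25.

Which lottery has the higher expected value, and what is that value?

Lottery A = 0.26 × 520 + 0.6 × 70 + 0.04 × 290 + 0.1 × 1190 = 135.2 + 42 + 11.6 + 119 = 307.8
Lottery B = 0.75 × (-134) + 0.25 × 790 = -100.5 + 197.5 = 97

Lottery A ($307.80)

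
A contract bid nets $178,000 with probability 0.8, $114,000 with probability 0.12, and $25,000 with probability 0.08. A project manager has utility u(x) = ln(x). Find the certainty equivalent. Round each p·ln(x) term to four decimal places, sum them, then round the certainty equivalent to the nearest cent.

$144,206.27

E[u] = 0.8·ln(178000) + 0.12·ln(114000) + 0.08·ln(25000) = 9.6716 + 1.3973 + 0.8101 = 11.8790
CE = e^11.8790 ≈ 144206.27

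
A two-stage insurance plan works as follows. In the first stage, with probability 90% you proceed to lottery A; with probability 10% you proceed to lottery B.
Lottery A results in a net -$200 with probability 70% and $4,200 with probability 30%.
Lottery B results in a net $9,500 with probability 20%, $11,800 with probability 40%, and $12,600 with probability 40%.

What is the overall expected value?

EV(A) = 0.7 × (-200) + 0.3 × 4200 = -140 + 1260 = 1120
EV(B) = 0.2 × 9500 + 0.4 × 11800 + 0.4 × 12600 = 1900 + 4720 + 5040 = 11660
Overall = 0.9 × 1120 + 0.1 × 11660 = 1008 + 1166 = 2174

$2,174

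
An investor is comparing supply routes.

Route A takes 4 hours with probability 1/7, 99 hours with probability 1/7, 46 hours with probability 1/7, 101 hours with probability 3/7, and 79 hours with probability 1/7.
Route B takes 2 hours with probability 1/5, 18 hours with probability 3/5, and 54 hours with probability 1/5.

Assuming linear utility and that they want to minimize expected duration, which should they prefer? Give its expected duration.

Route B (22 hours)

Route A = 1/7 × 4 + 1/7 × 99 + 1/7 × 46 + 3/7 × 101 + 1/7 × 79 = 0.5714 + 14.1429 + 6.5714 + 43.2857 + 11.2857 = 75.8571
Route B = 1/5 × 2 + 3/5 × 18 + 1/5 × 54 = 0.4 + 10.8 + 10.8 = 22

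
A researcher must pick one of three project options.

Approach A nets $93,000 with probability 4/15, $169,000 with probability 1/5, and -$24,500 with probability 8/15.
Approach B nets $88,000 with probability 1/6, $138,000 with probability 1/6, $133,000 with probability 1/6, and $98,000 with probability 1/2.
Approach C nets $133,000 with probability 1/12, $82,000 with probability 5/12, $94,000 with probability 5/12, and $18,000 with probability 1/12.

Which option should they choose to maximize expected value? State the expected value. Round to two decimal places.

Approach A = 4/15 × 93000 + 1/5 × 169000 + 8/15 × (-24500) = 24800 + 33800 − 13066.6667 = 45533.3333
Approach B = 1/6 × 88000 + 1/6 × 138000 + 1/6 × 133000 + 1/2 × 98000 = 14666.6667 + 23000 + 22166.6667 + 49000 = 108833.3333
Approach C = 1/12 × 133000 + 5/12 × 82000 + 5/12 × 94000 + 1/12 × 18000 = 11083.3333 + 34166.6667 + 39166.6667 + 1500 = 85916.6667

Approach B ($108,833.33)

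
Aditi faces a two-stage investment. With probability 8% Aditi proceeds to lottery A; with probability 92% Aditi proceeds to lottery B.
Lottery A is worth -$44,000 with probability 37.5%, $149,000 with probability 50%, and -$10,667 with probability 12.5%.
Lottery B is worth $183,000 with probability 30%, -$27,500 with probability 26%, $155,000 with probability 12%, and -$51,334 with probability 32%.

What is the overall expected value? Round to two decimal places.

$50,462.60

EV(A) = 0.375 × (-44000) + 0.5 × 149000 + 0.125 × (-10667) = -16500 + 74500 − 1333.375 = 56666.625
EV(B) = 0.3 × 183000 + 0.26 × (-27500) + 0.12 × 155000 + 0.32 × (-51334) = 54900 − 7150 + 18600 − 16426.88 = 49923.12
Overall = 0.08 × 56666.625 + 0.92 × 49923.12 = 4533.33 + 45929.2704 = 50462.6004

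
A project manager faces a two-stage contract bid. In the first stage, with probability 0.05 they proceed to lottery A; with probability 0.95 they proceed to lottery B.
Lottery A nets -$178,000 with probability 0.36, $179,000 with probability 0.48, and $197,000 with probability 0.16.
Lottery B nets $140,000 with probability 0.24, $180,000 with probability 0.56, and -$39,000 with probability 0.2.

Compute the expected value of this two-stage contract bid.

$122,938

EV(A) = 0.36 × (-178000) + 0.48 × 179000 + 0.16 × 197000 = -64080 + 85920 + 31520 = 53360
EV(B) = 0.24 × 140000 + 0.56 × 180000 + 0.2 × (-39000) = 33600 + 100800 − 7800 = 126600
Overall = 0.05 × 53360 + 0.95 × 126600 = 2668 + 120270 = 122938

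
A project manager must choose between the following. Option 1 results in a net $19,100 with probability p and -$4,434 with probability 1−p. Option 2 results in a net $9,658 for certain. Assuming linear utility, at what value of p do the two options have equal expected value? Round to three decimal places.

p·19100 + (1−p)·(-4434) = 9658
23534p − 4434 = 9658
p = (9658 + 4434) / 23534

p = 0.599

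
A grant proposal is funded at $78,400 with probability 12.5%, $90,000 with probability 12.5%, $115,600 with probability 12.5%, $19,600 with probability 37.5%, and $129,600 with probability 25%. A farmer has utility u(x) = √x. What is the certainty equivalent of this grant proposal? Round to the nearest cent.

E[u] = 0.125·√78400 + 0.125·√90000 + 0.125·√115600 + 0.375·√19600 + 0.25·√129600 = 0.125·280 + 0.125·300 + 0.125·340 + 0.375·140 + 0.25·360 = 257.5
CE = (257.5)² = 66306.25

$66,306.25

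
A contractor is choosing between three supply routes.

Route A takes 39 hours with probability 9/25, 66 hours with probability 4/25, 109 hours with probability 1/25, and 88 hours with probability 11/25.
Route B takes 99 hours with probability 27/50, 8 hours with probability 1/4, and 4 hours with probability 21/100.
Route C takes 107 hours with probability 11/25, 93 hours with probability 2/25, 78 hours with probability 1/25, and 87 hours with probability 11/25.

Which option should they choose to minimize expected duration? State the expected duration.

Route A = 9/25 × 39 + 4/25 × 66 + 1/25 × 109 + 11/25 × 88 = 14.04 + 10.56 + 4.36 + 38.72 = 67.68
Route B = 27/50 × 99 + 1/4 × 8 + 21/100 × 4 = 53.46 + 2 + 0.84 = 56.3
Route C = 11/25 × 107 + 2/25 × 93 + 1/25 × 78 + 11/25 × 87 = 47.08 + 7.44 + 3.12 + 38.28 = 95.92

Route B (56.3 hours)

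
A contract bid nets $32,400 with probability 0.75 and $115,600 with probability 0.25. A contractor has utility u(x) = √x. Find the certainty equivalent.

$48,400

E[u] = 0.75·√32400 + 0.25·√115600 = 0.75·180 + 0.25·340 = 220
CE = (220)² = 48400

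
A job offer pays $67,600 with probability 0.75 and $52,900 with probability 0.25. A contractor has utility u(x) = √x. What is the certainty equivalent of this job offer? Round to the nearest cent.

E[u] = 0.75·√67600 + 0.25·√52900 = 0.75·260 + 0.25·230 = 252.5
CE = (252.5)² = 63756.25

$63,756.25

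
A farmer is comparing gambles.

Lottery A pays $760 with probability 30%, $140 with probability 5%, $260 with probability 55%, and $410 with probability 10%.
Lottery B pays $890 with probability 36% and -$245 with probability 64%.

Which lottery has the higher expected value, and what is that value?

Lottery A = 0.3 × 760 + 0.05 × 140 + 0.55 × 260 + 0.1 × 410 = 228 + 7 + 143 + 41 = 419
Lottery B = 0.36 × 890 + 0.64 × (-245) = 320.4 − 156.8 = 163.6

Lottery A ($419)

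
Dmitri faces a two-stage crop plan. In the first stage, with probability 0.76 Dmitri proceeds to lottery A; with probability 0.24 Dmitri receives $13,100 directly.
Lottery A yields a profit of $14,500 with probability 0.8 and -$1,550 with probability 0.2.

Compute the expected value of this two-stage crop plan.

$11,724.40

EV(A) = 0.8 × 14500 + 0.2 × (-1550) = 11600 − 310 = 11290
Branch B: 13100 (certain)
Overall = 0.76 × 11290 + 0.24 × 13100 = 8580.4 + 3144 = 11724.4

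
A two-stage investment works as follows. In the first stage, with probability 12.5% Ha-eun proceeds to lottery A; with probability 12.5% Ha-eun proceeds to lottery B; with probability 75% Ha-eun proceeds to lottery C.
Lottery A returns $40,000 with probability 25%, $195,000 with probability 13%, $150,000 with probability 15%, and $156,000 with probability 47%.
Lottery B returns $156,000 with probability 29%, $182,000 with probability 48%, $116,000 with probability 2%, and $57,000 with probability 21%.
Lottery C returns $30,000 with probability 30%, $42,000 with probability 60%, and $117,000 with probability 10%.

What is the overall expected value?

$69,182.50

EV(A) = 0.25 × 40000 + 0.13 × 195000 + 0.15 × 150000 + 0.47 × 156000 = 10000 + 25350 + 22500 + 73320 = 131170
EV(B) = 0.29 × 156000 + 0.48 × 182000 + 0.02 × 116000 + 0.21 × 57000 = 45240 + 87360 + 2320 + 11970 = 146890
EV(C) = 0.3 × 30000 + 0.6 × 42000 + 0.1 × 117000 = 9000 + 25200 + 11700 = 45900
Overall = 0.125 × 131170 + 0.125 × 146890 + 0.75 × 45900 = 16396.25 + 18361.25 + 34425 = 69182.5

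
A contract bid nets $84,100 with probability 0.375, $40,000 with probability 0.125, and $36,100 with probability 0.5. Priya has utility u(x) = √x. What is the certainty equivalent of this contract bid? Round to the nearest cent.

$52,326.56

E[u] = 0.375·√84100 + 0.125·√40000 + 0.5·√36100 = 0.375·290 + 0.125·200 + 0.5·190 = 228.75
CE = (228.75)² = 52326.5625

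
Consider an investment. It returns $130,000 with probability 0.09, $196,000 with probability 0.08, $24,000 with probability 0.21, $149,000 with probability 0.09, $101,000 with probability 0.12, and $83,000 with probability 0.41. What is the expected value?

EV = 0.09 × 130000 + 0.08 × 196000 + 0.21 × 24000 + 0.09 × 149000 + 0.12 × 101000 + 0.41 × 83000 = 11700 + 15680 + 5040 + 13410 + 12120 + 34030 = 91980

$91,980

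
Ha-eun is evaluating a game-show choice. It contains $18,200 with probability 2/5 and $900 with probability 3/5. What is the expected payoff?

EV = 2/5 × 18200 + 3/5 × 900 = 7280 + 540 = 7820

$7,820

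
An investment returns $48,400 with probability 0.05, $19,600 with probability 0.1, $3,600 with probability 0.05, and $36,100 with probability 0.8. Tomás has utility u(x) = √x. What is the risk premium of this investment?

E[u] = 0.05·√48400 + 0.1·√19600 + 0.05·√3600 + 0.8·√36100 = 0.05·220 + 0.1·140 + 0.05·60 + 0.8·190 = 180
CE = (180)² = 32400
Risk premium = EV − CE = 33440 − 32400 = 1040

$1,040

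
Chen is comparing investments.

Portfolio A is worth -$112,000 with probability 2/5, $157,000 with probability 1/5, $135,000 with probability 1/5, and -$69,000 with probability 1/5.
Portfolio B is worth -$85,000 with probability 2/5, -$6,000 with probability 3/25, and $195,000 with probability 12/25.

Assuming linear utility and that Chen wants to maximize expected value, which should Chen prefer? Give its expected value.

Portfolio A = 2/5 × (-112000) + 1/5 × 157000 + 1/5 × 135000 + 1/5 × (-69000) = -44800 + 31400 + 27000 − 13800 = -200
Portfolio B = 2/5 × (-85000) + 3/25 × (-6000) + 12/25 × 195000 = -34000 − 720 + 93600 = 58880

Portfolio B ($58,880)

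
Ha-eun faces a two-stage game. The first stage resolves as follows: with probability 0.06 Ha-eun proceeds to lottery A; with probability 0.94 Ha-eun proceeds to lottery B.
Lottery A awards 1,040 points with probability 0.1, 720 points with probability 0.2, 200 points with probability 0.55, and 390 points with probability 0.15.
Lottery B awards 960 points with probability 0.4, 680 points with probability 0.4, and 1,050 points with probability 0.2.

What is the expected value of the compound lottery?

EV(A) = 0.1 × 1040 + 0.2 × 720 + 0.55 × 200 + 0.15 × 390 = 104 + 144 + 110 + 58.5 = 416.5
EV(B) = 0.4 × 960 + 0.4 × 680 + 0.2 × 1050 = 384 + 272 + 210 = 866
Overall = 0.06 × 416.5 + 0.94 × 866 = 24.99 + 814.04 = 839.03

839.03 points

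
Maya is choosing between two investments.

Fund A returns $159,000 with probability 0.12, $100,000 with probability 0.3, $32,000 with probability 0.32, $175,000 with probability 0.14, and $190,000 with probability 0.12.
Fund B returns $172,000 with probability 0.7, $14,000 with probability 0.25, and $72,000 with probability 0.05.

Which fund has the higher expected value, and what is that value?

Fund A = 0.12 × 159000 + 0.3 × 100000 + 0.32 × 32000 + 0.14 × 175000 + 0.12 × 190000 = 19080 + 30000 + 10240 + 24500 + 22800 = 106620
Fund B = 0.7 × 172000 + 0.25 × 14000 + 0.05 × 72000 = 120400 + 3500 + 3600 = 127500

Fund B ($127,500)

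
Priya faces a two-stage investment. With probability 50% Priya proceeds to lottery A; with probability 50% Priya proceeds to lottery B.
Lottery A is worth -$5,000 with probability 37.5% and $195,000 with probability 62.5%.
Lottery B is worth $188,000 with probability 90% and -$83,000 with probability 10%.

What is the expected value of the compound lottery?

$140,450

EV(A) = 0.375 × (-5000) + 0.625 × 195000 = -1875 + 121875 = 120000
EV(B) = 0.9 × 188000 + 0.1 × (-83000) = 169200 − 8300 = 160900
Overall = 0.5 × 120000 + 0.5 × 160900 = 60000 + 80450 = 140450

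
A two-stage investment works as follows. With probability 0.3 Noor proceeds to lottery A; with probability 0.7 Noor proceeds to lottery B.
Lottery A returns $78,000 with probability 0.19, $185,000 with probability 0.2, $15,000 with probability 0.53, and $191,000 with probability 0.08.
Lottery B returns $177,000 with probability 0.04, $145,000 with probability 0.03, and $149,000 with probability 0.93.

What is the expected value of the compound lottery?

$127,515

EV(A) = 0.19 × 78000 + 0.2 × 185000 + 0.53 × 15000 + 0.08 × 191000 = 14820 + 37000 + 7950 + 15280 = 75050
EV(B) = 0.04 × 177000 + 0.03 × 145000 + 0.93 × 149000 = 7080 + 4350 + 138570 = 150000
Overall = 0.3 × 75050 + 0.7 × 150000 = 22515 + 105000 = 127515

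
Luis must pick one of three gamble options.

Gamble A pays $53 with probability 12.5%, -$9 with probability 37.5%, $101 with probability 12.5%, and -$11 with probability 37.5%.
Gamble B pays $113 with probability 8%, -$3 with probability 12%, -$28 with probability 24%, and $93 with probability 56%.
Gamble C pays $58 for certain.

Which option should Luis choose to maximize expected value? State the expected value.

Gamble C ($58)

Gamble A = 0.125 × 53 + 0.375 × (-9) + 0.125 × 101 + 0.375 × (-11) = 6.625 − 3.375 + 12.625 − 4.125 = 11.75
Gamble B = 0.08 × 113 + 0.12 × (-3) + 0.24 × (-28) + 0.56 × 93 = 9.04 − 0.36 − 6.72 + 52.08 = 54.04
Gamble C: 58 (certain)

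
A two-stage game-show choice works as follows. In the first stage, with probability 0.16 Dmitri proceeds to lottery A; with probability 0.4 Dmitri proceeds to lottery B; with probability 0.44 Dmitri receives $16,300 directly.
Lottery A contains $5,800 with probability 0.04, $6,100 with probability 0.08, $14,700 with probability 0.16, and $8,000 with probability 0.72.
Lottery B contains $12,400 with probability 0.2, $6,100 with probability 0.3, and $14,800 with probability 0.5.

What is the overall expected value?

EV(A) = 0.04 × 5800 + 0.08 × 6100 + 0.16 × 14700 + 0.72 × 8000 = 232 + 488 + 2352 + 5760 = 8832
EV(B) = 0.2 × 12400 + 0.3 × 6100 + 0.5 × 14800 = 2480 + 1830 + 7400 = 11710
Branch C: 16300 (certain)
Overall = 0.16 × 8832 + 0.4 × 11710 + 0.44 × 16300 = 1413.12 + 4684 + 7172 = 13269.12

$13,269.12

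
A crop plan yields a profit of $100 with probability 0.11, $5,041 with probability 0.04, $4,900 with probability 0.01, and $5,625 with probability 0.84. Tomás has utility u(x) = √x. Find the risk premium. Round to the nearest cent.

E[u] = 0.11·√100 + 0.04·√5041 + 0.01·√4900 + 0.84·√5625 = 0.11·10 + 0.04·71 + 0.01·70 + 0.84·75 = 67.64
CE = (67.64)² = 4575.1696
Risk premium = EV − CE = 4986.64 − 4575.1696 = 411.4704

$411.47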